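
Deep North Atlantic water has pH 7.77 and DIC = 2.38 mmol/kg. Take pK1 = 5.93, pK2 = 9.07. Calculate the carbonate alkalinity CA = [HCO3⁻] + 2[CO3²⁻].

CA = 2.46 mmol/kg

CA = [HCO3⁻] + 2[CO3²⁻] = (α₁ + 2α₂)·DIC
At pH 7.77: [H⁺]/K1 = 10^-1.84 = 0.014454, K2/[H⁺] = 10^-1.30 = 0.050119
α₁ = 1/(1 + 0.014454 + 0.050119) = 1/1.0646 = 0.9393; α₂ = α₁·K2/[H⁺] = 0.04708
α₁ + 2α₂ = 1.0335
CA = 1.0335 × 2.38 = 2.46 mmol/kg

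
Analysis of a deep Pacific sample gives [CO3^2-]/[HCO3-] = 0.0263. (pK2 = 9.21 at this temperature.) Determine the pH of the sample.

From K2 = [H⁺][CO3^2-]/[HCO3-]:  pH = pK2 + log₁₀([CO3^2-]/[HCO3-])
log₁₀(0.0263) = -1.580
pH = 9.21 + (-1.580) = 7.63

pH = 7.63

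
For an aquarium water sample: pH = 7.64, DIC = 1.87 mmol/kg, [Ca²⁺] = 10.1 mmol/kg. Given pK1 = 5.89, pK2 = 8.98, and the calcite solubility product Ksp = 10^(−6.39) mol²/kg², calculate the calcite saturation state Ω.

α₂ = 1 / (1 + [H⁺]/K2 + [H⁺]²/(K1K2)) = 1 / (1 + 10^+1.34 + 10^-0.41)
   = 1 / (1 + 21.878 + 0.38905) = 1/23.267 = 0.04298
[CO3²⁻] = α₂ × DIC = 0.04298 × 1.87 = 0.08037 mmol/kg
Ksp = 10^(−6.39) = 4.074×10^-7
Ω = [Ca²⁺][CO3²⁻]/Ksp = (10.1×10^-3)(8.037×10^-5) / 4.074×10^-7 = 1.99

Ω = 1.99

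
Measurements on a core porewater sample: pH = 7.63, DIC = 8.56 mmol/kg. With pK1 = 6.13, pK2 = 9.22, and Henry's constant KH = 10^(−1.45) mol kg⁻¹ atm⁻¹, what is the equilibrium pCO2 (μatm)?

pCO2 = 7220 μatm

α₀ = 1 / (1 + K1/[H⁺] + K1K2/[H⁺]²) = 1 / (1 + 10^+1.50 + 10^-0.09)
   = 1 / (1 + 31.623 + 0.81283) = 1/33.436 = 0.02991
[CO2*] = α₀ × DIC = 0.02991 × 8.56 = 0.2560 mmol/kg
pCO2 = [CO2*]/KH = 2.560×10^-4 / 3.548×10^-2 = 7220 μatm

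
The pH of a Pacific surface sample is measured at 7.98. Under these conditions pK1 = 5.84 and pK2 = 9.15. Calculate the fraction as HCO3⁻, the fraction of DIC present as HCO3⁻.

α₁ = 0.930

α₁ = 1 / (1 + [H⁺]/K1 + K2/[H⁺]) = 1 / (1 + 10^-2.14 + 10^-1.17)
   = 1 / (1 + 0.0072444 + 0.067608) = 1/1.0749 = 0.9304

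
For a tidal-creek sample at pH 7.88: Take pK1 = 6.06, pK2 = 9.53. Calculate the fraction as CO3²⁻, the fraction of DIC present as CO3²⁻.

α₂ = 1 / (1 + [H⁺]/K2 + [H⁺]²/(K1K2)) = 1 / (1 + 10^+1.65 + 10^-0.17)
   = 1 / (1 + 44.668 + 0.67608) = 1/46.344 = 0.02158

α₂ = 0.0216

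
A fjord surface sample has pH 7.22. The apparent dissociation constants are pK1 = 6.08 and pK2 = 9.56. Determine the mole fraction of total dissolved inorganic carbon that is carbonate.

α₂ = 1 / (1 + [H⁺]/K2 + [H⁺]²/(K1K2)) = 1 / (1 + 10^+2.34 + 10^+1.20)
   = 1 / (1 + 218.78 + 15.849) = 1/235.63 = 0.004244

α₂ = 0.00424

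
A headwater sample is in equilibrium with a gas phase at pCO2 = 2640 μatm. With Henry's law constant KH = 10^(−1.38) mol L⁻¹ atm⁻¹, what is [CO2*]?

KH = 10^(−1.38) = 4.169×10^-2 mol L⁻¹ atm⁻¹
[CO2*] = KH · pCO2 = 4.169×10^-2 × 2640×10^-6 atm = 1.10×10^-4 mol/L

[CO2*] = 110 μmol/L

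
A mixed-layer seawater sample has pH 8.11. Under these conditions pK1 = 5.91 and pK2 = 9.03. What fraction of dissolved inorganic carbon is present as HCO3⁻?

α₁ = 1 / (1 + [H⁺]/K1 + K2/[H⁺]) = 1 / (1 + 10^-2.20 + 10^-0.92)
   = 1 / (1 + 0.0063096 + 0.12023) = 1/1.1265 = 0.8877

α₁ = 0.888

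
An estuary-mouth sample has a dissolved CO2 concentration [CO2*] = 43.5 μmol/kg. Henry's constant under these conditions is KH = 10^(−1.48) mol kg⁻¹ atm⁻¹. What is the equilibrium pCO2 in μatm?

pCO2 = 1310 μatm

KH = 10^(−1.48) = 3.311×10^-2 mol kg⁻¹ atm⁻¹
pCO2 = [CO2*]/KH = 43.5×10^-6 / 3.311×10^-2 = 1.31×10^-3 atm = 1310 μatm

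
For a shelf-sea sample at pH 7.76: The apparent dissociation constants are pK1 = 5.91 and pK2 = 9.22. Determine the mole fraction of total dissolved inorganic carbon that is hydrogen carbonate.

α₁ = 1 / (1 + [H⁺]/K1 + K2/[H⁺]) = 1 / (1 + 10^-1.85 + 10^-1.46)
   = 1 / (1 + 0.014125 + 0.034674) = 1/1.0488 = 0.9535

α₁ = 0.953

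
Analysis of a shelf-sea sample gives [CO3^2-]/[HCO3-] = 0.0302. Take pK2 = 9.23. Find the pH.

From K2 = [H⁺][CO3^2-]/[HCO3-]:  pH = pK2 + log₁₀([CO3^2-]/[HCO3-])
log₁₀(0.0302) = -1.520
pH = 9.23 + (-1.520) = 7.71

pH = 7.71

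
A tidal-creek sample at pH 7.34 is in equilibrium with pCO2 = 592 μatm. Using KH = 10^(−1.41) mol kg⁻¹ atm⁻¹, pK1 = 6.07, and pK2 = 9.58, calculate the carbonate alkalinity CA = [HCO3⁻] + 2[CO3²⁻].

[CO2*] = KH · pCO2 = 10^(−1.41) × 592×10^-6 = 2.303×10^-5 mol/kg
α₀ = 1/(1 + K1/[H⁺] + K1K2/[H⁺]²) = 1/(1 + 10^+1.27 + 10^-0.97) = 0.05069
DIC = [CO2*]/α₀ = 2.303×10^-5 / 0.05069 = 0.4544 mmol/kg
CA = (α₁ + 2α₂)·DIC = (0.9439 + 2×0.005431) × 0.4544 = 0.434 mmol/kg

CA = 0.434 mmol/kg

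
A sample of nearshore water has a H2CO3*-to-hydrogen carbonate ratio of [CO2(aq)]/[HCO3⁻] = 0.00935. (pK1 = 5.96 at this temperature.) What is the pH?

pH = 7.99

From K1 = [H⁺][HCO3⁻]/[CO2(aq)]:  pH = pK1 − log₁₀([CO2(aq)]/[HCO3⁻])
log₁₀(0.00935) = -2.029
pH = 5.96 − (-2.029) = 7.99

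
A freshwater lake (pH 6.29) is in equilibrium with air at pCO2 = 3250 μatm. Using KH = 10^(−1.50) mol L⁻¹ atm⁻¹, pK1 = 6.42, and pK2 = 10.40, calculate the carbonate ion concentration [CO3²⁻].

[CO3²⁻] = 0.00591 μmol/L

[CO2*] = KH · pCO2 = 10^(−1.50) × 3250×10^-6 = 1.028×10^-4 mol/L
α₀ = 1/(1 + K1/[H⁺] + K1K2/[H⁺]²) = 1/(1 + 10^-0.13 + 10^-4.24) = 0.5743
DIC = [CO2*]/α₀ = 1.028×10^-4 / 0.5743 = 0.1790 mmol/L
[CO3²⁻] = α₂·DIC; α₂ = 3.305×10^-5, so [CO3²⁻] = 3.305×10^-5 × 0.1790 = 5.91×10^-6 mmol/L = 0.00591 μmol/L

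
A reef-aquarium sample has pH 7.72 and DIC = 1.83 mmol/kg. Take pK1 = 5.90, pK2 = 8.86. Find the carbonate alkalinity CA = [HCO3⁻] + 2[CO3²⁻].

CA = 1.93 mmol/kg

CA = [HCO3⁻] + 2[CO3²⁻] = (α₁ + 2α₂)·DIC
At pH 7.72: [H⁺]/K1 = 10^-1.82 = 0.015136, K2/[H⁺] = 10^-1.14 = 0.072444
α₁ = 1/(1 + 0.015136 + 0.072444) = 1/1.0876 = 0.9195; α₂ = α₁·K2/[H⁺] = 0.06661
α₁ + 2α₂ = 1.0527
CA = 1.0527 × 1.83 = 1.93 mmol/kg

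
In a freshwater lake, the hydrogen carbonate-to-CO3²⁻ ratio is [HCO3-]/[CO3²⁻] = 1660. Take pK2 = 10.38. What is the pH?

pH = 7.16

From K2 = [H⁺][CO3²⁻]/[HCO3-]:  pH = pK2 − log₁₀([HCO3-]/[CO3²⁻])
log₁₀(1660) = +3.220
pH = 10.38 − (+3.220) = 7.16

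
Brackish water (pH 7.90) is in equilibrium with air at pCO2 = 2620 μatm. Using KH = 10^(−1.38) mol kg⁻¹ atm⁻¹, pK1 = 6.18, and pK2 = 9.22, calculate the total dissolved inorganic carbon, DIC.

DIC = 6.12 mmol/kg

[CO2*] = KH · pCO2 = 10^(−1.38) × 2620×10^-6 = 1.092×10^-4 mol/kg
α₀ = 1/(1 + K1/[H⁺] + K1K2/[H⁺]²) = 1/(1 + 10^+1.72 + 10^+0.40) = 0.01786
DIC = [CO2*]/α₀ = 1.092×10^-4 / 0.01786 = 6.12 mmol/kg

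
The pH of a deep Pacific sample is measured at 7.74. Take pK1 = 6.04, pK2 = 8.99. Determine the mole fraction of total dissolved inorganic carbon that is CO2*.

α₀ = 1 / (1 + K1/[H⁺] + K1K2/[H⁺]²) = 1 / (1 + 10^+1.70 + 10^+0.45)
   = 1 / (1 + 50.119 + 2.8184) = 1/53.937 = 0.01854

α₀ = 0.0185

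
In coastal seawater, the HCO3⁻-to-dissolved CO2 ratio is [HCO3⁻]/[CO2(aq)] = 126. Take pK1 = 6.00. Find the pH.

pH = 8.10

From K1 = [H⁺][HCO3⁻]/[CO2(aq)]:  pH = pK1 + log₁₀([HCO3⁻]/[CO2(aq)])
log₁₀(126) = +2.100
pH = 6.00 + (+2.100) = 8.10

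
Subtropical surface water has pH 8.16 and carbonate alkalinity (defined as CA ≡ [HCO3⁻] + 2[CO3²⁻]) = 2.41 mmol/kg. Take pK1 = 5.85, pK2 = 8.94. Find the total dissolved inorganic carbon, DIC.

DIC = 2.12 mmol/kg

CA = [HCO3⁻] + 2[CO3²⁻] = (α₁ + 2α₂)·DIC
At pH 8.16: [H⁺]/K1 = 10^-2.31 = 0.0048978, K2/[H⁺] = 10^-0.78 = 0.16596
α₁ = 1/(1 + 0.0048978 + 0.16596) = 1/1.1709 = 0.8541; α₂ = α₁·K2/[H⁺] = 0.1417
α₁ + 2α₂ = 1.1376
DIC = CA / (α₁ + 2α₂) = 2.41 / 1.1376 = 2.12 mmol/kg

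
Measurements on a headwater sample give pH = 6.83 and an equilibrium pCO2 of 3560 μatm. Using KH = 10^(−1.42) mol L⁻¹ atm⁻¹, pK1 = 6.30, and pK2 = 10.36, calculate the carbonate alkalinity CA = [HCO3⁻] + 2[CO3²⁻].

[CO2*] = KH · pCO2 = 10^(−1.42) × 3560×10^-6 = 1.353×10^-4 mol/L
α₀ = 1/(1 + K1/[H⁺] + K1K2/[H⁺]²) = 1/(1 + 10^+0.53 + 10^-3.00) = 0.2278
DIC = [CO2*]/α₀ = 1.353×10^-4 / 0.2278 = 0.5941 mmol/L
CA = (α₁ + 2α₂)·DIC = (0.7720 + 2×0.0002278) × 0.5941 = 0.459 mmol/L

CA = 0.459 mmol/L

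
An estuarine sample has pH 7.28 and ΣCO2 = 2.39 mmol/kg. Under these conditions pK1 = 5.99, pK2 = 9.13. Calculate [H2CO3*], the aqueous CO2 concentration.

[CO2*] = 0.115 mmol/kg

α₀ = 1 / (1 + K1/[H⁺] + K1K2/[H⁺]²) = 1 / (1 + 10^+1.29 + 10^-0.56)
   = 1 / (1 + 19.498 + 0.27542) = 1/20.774 = 0.04814
[CO2*] = α₀ × DIC = 0.04814 × 2.39 = 0.115 mmol/kg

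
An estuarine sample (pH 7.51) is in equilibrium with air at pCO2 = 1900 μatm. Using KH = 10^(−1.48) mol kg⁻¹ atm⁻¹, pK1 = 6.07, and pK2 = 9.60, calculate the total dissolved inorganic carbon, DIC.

[CO2*] = KH · pCO2 = 10^(−1.48) × 1900×10^-6 = 6.291×10^-5 mol/kg
α₀ = 1/(1 + K1/[H⁺] + K1K2/[H⁺]²) = 1/(1 + 10^+1.44 + 10^-0.65) = 0.03476
DIC = [CO2*]/α₀ = 6.291×10^-5 / 0.03476 = 1.81 mmol/kg

DIC = 1.81 mmol/kg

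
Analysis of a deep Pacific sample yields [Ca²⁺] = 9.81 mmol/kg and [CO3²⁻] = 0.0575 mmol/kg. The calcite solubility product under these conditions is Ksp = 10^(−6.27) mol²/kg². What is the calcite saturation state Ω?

Ω = 1.05

Ksp = 10^(−6.27) = 5.370×10^-7
Ω = [Ca²⁺][CO3²⁻]/Ksp = (9.81×10^-3)(0.0575×10^-3) / 5.370×10^-7 = 1.05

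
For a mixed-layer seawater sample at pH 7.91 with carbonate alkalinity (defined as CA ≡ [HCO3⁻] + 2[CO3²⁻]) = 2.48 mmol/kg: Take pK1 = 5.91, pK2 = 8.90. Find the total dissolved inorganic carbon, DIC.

DIC = 2.29 mmol/kg

CA = [HCO3⁻] + 2[CO3²⁻] = (α₁ + 2α₂)·DIC
At pH 7.91: [H⁺]/K1 = 10^-2.00 = 0.010000, K2/[H⁺] = 10^-0.99 = 0.10233
α₁ = 1/(1 + 0.010000 + 0.10233) = 1/1.1123 = 0.8990; α₂ = α₁·K2/[H⁺] = 0.09200
α₁ + 2α₂ = 1.0830
DIC = CA / (α₁ + 2α₂) = 2.48 / 1.0830 = 2.29 mmol/kg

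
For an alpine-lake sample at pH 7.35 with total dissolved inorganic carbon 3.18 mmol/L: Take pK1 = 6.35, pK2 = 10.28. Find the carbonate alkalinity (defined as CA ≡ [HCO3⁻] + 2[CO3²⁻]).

CA = 2.89 mmol/L

CA = [HCO3⁻] + 2[CO3²⁻] = (α₁ + 2α₂)·DIC
At pH 7.35: [H⁺]/K1 = 10^-1.00 = 0.10000, K2/[H⁺] = 10^-2.93 = 0.0011749
α₁ = 1/(1 + 0.10000 + 0.0011749) = 1/1.1012 = 0.9081; α₂ = α₁·K2/[H⁺] = 0.001067
α₁ + 2α₂ = 0.9103
CA = 0.9103 × 3.18 = 2.89 mmol/L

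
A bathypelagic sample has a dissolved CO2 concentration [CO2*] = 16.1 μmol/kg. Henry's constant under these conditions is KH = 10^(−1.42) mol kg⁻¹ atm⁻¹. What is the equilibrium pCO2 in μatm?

KH = 10^(−1.42) = 3.802×10^-2 mol kg⁻¹ atm⁻¹
pCO2 = [CO2*]/KH = 16.1×10^-6 / 3.802×10^-2 = 4.23×10^-4 atm = 423 μatm

pCO2 = 423 μatm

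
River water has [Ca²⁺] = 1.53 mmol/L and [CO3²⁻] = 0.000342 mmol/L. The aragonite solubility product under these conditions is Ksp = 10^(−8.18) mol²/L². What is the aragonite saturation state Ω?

Ksp = 10^(−8.18) = 6.607×10^-9
Ω = [Ca²⁺][CO3²⁻]/Ksp = (1.53×10^-3)(0.000342×10^-3) / 6.607×10^-9 = 0.0792

Ω = 0.0792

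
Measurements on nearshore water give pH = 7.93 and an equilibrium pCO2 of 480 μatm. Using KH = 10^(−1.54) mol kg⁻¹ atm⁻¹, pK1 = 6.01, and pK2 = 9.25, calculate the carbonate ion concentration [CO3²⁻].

[CO2*] = KH · pCO2 = 10^(−1.54) × 480×10^-6 = 1.384×10^-5 mol/kg
α₀ = 1/(1 + K1/[H⁺] + K1K2/[H⁺]²) = 1/(1 + 10^+1.92 + 10^+0.60) = 0.01134
DIC = [CO2*]/α₀ = 1.384×10^-5 / 0.01134 = 1.220 mmol/kg
[CO3²⁻] = α₂·DIC; α₂ = 0.04516, so [CO3²⁻] = 0.04516 × 1.220 = 0.0551 mmol/kg

[CO3²⁻] = 0.0551 mmol/kg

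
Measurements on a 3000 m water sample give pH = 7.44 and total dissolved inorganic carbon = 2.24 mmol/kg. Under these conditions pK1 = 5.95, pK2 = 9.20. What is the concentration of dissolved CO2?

[CO2*] = 0.0691 mmol/kg

α₀ = 1 / (1 + K1/[H⁺] + K1K2/[H⁺]²) = 1 / (1 + 10^+1.49 + 10^-0.27)
   = 1 / (1 + 30.903 + 0.53703) = 1/32.440 = 0.03083
[CO2*] = α₀ × DIC = 0.03083 × 2.24 = 0.0691 mmol/kg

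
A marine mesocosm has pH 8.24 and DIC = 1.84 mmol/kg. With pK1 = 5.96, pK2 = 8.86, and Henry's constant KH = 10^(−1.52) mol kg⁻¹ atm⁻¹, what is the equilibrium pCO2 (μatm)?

pCO2 = 257 μatm

α₀ = 1 / (1 + K1/[H⁺] + K1K2/[H⁺]²) = 1 / (1 + 10^+2.28 + 10^+1.66)
   = 1 / (1 + 190.55 + 45.709) = 1/237.25 = 0.004215
[CO2*] = α₀ × DIC = 0.004215 × 1.84 = 0.007755 mmol/kg = 7.755 μmol/kg
pCO2 = [CO2*]/KH = 7.755×10^-6 / 3.020×10^-2 = 257 μatm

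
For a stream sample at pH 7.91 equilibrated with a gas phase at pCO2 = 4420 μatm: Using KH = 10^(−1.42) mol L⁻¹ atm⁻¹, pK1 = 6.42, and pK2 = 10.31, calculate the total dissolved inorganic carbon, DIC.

[CO2*] = KH · pCO2 = 10^(−1.42) × 4420×10^-6 = 1.680×10^-4 mol/L
α₀ = 1/(1 + K1/[H⁺] + K1K2/[H⁺]²) = 1/(1 + 10^+1.49 + 10^-0.91) = 0.03122
DIC = [CO2*]/α₀ = 1.680×10^-4 / 0.03122 = 5.38 mmol/L

DIC = 5.38 mmol/L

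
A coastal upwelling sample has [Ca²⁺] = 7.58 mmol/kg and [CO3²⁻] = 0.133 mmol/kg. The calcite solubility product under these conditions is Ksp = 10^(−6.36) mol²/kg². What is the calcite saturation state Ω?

Ksp = 10^(−6.36) = 4.365×10^-7
Ω = [Ca²⁺][CO3²⁻]/Ksp = (7.58×10^-3)(0.133×10^-3) / 4.365×10^-7 = 2.31

Ω = 2.31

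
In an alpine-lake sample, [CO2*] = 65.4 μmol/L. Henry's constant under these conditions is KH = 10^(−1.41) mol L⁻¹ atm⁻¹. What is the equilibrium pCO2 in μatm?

pCO2 = 1680 μatm

KH = 10^(−1.41) = 3.890×10^-2 mol L⁻¹ atm⁻¹
pCO2 = [CO2*]/KH = 65.4×10^-6 / 3.890×10^-2 = 1.68×10^-3 atm = 1680 μatm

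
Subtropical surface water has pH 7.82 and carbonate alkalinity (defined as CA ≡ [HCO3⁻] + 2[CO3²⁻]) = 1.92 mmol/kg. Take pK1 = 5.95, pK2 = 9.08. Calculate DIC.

CA = [HCO3⁻] + 2[CO3²⁻] = (α₁ + 2α₂)·DIC
At pH 7.82: [H⁺]/K1 = 10^-1.87 = 0.013490, K2/[H⁺] = 10^-1.26 = 0.054954
α₁ = 1/(1 + 0.013490 + 0.054954) = 1/1.0684 = 0.9359; α₂ = α₁·K2/[H⁺] = 0.05143
α₁ + 2α₂ = 1.0388
DIC = CA / (α₁ + 2α₂) = 1.92 / 1.0388 = 1.85 mmol/kg

DIC = 1.85 mmol/kg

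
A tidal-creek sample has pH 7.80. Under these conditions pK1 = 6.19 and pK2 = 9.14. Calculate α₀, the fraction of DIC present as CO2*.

α₀ = 0.0229

α₀ = 1 / (1 + K1/[H⁺] + K1K2/[H⁺]²) = 1 / (1 + 10^+1.61 + 10^+0.27)
   = 1 / (1 + 40.738 + 1.8621) = 1/43.600 = 0.02294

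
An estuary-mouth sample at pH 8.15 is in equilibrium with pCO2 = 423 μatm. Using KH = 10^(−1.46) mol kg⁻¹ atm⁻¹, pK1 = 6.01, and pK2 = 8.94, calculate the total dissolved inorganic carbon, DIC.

DIC = 2.37 mmol/kg

[CO2*] = KH · pCO2 = 10^(−1.46) × 423×10^-6 = 1.467×10^-5 mol/kg
α₀ = 1/(1 + K1/[H⁺] + K1K2/[H⁺]²) = 1/(1 + 10^+2.14 + 10^+1.35) = 0.006195
DIC = [CO2*]/α₀ = 1.467×10^-5 / 0.006195 = 2.37 mmol/kg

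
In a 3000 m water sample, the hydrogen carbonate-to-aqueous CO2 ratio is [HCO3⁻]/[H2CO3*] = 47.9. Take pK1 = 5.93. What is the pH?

pH = 7.61

From K1 = [H⁺][HCO3⁻]/[H2CO3*]:  pH = pK1 + log₁₀([HCO3⁻]/[H2CO3*])
log₁₀(47.9) = +1.680
pH = 5.93 + (+1.680) = 7.61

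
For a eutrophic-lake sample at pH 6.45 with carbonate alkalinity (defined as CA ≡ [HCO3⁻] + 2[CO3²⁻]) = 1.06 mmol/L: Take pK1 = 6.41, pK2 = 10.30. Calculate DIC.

DIC = 2.03 mmol/L

CA = [HCO3⁻] + 2[CO3²⁻] = (α₁ + 2α₂)·DIC
At pH 6.45: [H⁺]/K1 = 10^-0.04 = 0.91201, K2/[H⁺] = 10^-3.85 = 0.00014125
α₁ = 1/(1 + 0.91201 + 0.00014125) = 1/1.9122 = 0.5230; α₂ = α₁·K2/[H⁺] = 7.387×10^-5
α₁ + 2α₂ = 0.5231
DIC = CA / (α₁ + 2α₂) = 1.06 / 0.5231 = 2.03 mmol/L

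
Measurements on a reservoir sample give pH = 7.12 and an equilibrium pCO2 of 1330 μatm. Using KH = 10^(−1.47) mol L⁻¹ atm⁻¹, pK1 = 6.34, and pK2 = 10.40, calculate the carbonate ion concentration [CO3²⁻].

[CO3²⁻] = 0.143 μmol/L

[CO2*] = KH · pCO2 = 10^(−1.47) × 1330×10^-6 = 4.507×10^-5 mol/L
α₀ = 1/(1 + K1/[H⁺] + K1K2/[H⁺]²) = 1/(1 + 10^+0.78 + 10^-2.50) = 0.1423
DIC = [CO2*]/α₀ = 4.507×10^-5 / 0.1423 = 0.3168 mmol/L
[CO3²⁻] = α₂·DIC; α₂ = 0.0004499, so [CO3²⁻] = 0.0004499 × 0.3168 = 0.000143 mmol/L = 0.143 μmol/L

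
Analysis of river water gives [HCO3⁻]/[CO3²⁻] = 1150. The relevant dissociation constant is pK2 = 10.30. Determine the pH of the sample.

pH = 7.24

From K2 = [H⁺][CO3²⁻]/[HCO3⁻]:  pH = pK2 − log₁₀([HCO3⁻]/[CO3²⁻])
log₁₀(1150) = +3.061
pH = 10.30 − (+3.061) = 7.24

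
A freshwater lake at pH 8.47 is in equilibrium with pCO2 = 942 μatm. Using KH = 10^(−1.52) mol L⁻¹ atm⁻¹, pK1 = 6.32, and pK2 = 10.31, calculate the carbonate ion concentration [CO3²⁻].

[CO2*] = KH · pCO2 = 10^(−1.52) × 942×10^-6 = 2.845×10^-5 mol/L
α₀ = 1/(1 + K1/[H⁺] + K1K2/[H⁺]²) = 1/(1 + 10^+2.15 + 10^+0.31) = 0.006930
DIC = [CO2*]/α₀ = 2.845×10^-5 / 0.006930 = 4.105 mmol/L
[CO3²⁻] = α₂·DIC; α₂ = 0.01415, so [CO3²⁻] = 0.01415 × 4.105 = 0.0581 mmol/L

[CO3²⁻] = 0.0581 mmol/L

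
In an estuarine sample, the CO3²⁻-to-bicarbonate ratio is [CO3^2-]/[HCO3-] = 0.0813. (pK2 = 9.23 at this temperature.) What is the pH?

pH = 8.14

From K2 = [H⁺][CO3^2-]/[HCO3-]:  pH = pK2 + log₁₀([CO3^2-]/[HCO3-])
log₁₀(0.0813) = -1.090
pH = 9.23 + (-1.090) = 8.14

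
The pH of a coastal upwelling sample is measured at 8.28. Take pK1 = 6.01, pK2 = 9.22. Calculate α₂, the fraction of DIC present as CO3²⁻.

α₂ = 1 / (1 + [H⁺]/K2 + [H⁺]²/(K1K2)) = 1 / (1 + 10^+0.94 + 10^-1.33)
   = 1 / (1 + 8.7096 + 0.046774) = 1/9.7564 = 0.1025

α₂ = 0.102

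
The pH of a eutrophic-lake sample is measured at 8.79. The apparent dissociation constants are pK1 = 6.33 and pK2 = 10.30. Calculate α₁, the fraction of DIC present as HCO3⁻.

α₁ = 1 / (1 + [H⁺]/K1 + K2/[H⁺]) = 1 / (1 + 10^-2.46 + 10^-1.51)
   = 1 / (1 + 0.0034674 + 0.030903) = 1/1.0344 = 0.9668

α₁ = 0.967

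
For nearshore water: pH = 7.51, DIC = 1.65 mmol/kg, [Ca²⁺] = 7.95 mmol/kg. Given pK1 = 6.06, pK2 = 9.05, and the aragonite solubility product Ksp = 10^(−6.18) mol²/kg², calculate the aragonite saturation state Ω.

α₂ = 1 / (1 + [H⁺]/K2 + [H⁺]²/(K1K2)) = 1 / (1 + 10^+1.54 + 10^+0.09)
   = 1 / (1 + 34.674 + 1.2303) = 1/36.904 = 0.02710
[CO3²⁻] = α₂ × DIC = 0.02710 × 1.65 = 0.04471 mmol/kg
Ksp = 10^(−6.18) = 6.607×10^-7
Ω = [Ca²⁺][CO3²⁻]/Ksp = (7.95×10^-3)(4.471×10^-5) / 6.607×10^-7 = 0.538

Ω = 0.538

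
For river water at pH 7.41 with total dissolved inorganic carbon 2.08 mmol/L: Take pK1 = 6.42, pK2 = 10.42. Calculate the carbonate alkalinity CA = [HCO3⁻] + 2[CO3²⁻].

CA = [HCO3⁻] + 2[CO3²⁻] = (α₁ + 2α₂)·DIC
At pH 7.41: [H⁺]/K1 = 10^-0.99 = 0.10233, K2/[H⁺] = 10^-3.01 = 0.00097724
α₁ = 1/(1 + 0.10233 + 0.00097724) = 1/1.1033 = 0.9064; α₂ = α₁·K2/[H⁺] = 0.0008857
α₁ + 2α₂ = 0.9081
CA = 0.9081 × 2.08 = 1.89 mmol/L

CA = 1.89 mmol/L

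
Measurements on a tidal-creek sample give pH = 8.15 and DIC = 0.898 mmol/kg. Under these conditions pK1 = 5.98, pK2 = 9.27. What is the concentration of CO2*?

α₀ = 1 / (1 + K1/[H⁺] + K1K2/[H⁺]²) = 1 / (1 + 10^+2.17 + 10^+1.05)
   = 1 / (1 + 147.91 + 11.220) = 1/160.13 = 0.006245
[CO2*] = α₀ × DIC = 0.006245 × 0.898 = 0.00561 mmol/kg = 5.61 μmol/kg

[CO2*] = 5.61 μmol/kg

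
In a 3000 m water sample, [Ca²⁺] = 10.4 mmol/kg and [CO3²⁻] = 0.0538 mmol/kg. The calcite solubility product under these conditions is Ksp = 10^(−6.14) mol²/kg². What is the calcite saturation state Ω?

Ω = 0.772

Ksp = 10^(−6.14) = 7.244×10^-7
Ω = [Ca²⁺][CO3²⁻]/Ksp = (10.4×10^-3)(0.0538×10^-3) / 7.244×10^-7 = 0.772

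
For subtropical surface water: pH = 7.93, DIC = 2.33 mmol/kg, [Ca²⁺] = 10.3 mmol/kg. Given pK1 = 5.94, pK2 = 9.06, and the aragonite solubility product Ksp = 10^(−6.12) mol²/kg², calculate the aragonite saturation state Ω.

α₂ = 1 / (1 + [H⁺]/K2 + [H⁺]²/(K1K2)) = 1 / (1 + 10^+1.13 + 10^-0.86)
   = 1 / (1 + 13.490 + 0.13804) = 1/14.628 = 0.06836
[CO3²⁻] = α₂ × DIC = 0.06836 × 2.33 = 0.1593 mmol/kg
Ksp = 10^(−6.12) = 7.586×10^-7
Ω = [Ca²⁺][CO3²⁻]/Ksp = (10.3×10^-3)(1.593×10^-4) / 7.586×10^-7 = 2.16

Ω = 2.16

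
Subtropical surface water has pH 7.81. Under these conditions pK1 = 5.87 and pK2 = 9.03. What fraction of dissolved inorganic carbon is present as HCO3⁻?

α₁ = 1 / (1 + [H⁺]/K1 + K2/[H⁺]) = 1 / (1 + 10^-1.94 + 10^-1.22)
   = 1 / (1 + 0.011482 + 0.060256) = 1/1.0717 = 0.9331

α₁ = 0.933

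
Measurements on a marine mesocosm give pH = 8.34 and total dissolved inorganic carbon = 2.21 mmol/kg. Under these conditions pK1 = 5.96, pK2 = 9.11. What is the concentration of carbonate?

[CO3²⁻] = 0.320 mmol/kg

α₂ = 1 / (1 + [H⁺]/K2 + [H⁺]²/(K1K2)) = 1 / (1 + 10^+0.77 + 10^-1.61)
   = 1 / (1 + 5.8884 + 0.024547) = 1/6.9130 = 0.1447
[CO3²⁻] = α₂ × DIC = 0.1447 × 2.21 = 0.320 mmol/kg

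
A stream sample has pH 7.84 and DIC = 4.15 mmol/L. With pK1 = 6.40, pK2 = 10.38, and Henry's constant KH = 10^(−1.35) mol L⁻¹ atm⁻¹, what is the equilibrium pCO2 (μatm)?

pCO2 = 3250 μatm

α₀ = 1 / (1 + K1/[H⁺] + K1K2/[H⁺]²) = 1 / (1 + 10^+1.44 + 10^-1.10)
   = 1 / (1 + 27.542 + 0.079433) = 1/28.622 = 0.03494
[CO2*] = α₀ × DIC = 0.03494 × 4.15 = 0.1450 mmol/L
pCO2 = [CO2*]/KH = 1.450×10^-4 / 4.467×10^-2 = 3250 μatm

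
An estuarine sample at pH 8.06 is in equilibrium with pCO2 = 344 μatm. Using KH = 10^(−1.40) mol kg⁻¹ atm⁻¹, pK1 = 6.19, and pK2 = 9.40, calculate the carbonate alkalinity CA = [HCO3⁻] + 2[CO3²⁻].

[CO2*] = KH · pCO2 = 10^(−1.40) × 344×10^-6 = 1.369×10^-5 mol/kg
α₀ = 1/(1 + K1/[H⁺] + K1K2/[H⁺]²) = 1/(1 + 10^+1.87 + 10^+0.53) = 0.01274
DIC = [CO2*]/α₀ = 1.369×10^-5 / 0.01274 = 1.075 mmol/kg
CA = (α₁ + 2α₂)·DIC = (0.9441 + 2×0.04315) × 1.075 = 1.11 mmol/kg

CA = 1.11 mmol/kg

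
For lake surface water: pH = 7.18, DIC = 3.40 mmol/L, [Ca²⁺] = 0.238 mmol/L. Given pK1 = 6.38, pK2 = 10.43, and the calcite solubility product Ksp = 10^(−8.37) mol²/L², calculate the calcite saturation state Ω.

Ω = 0.0920

α₂ = 1 / (1 + [H⁺]/K2 + [H⁺]²/(K1K2)) = 1 / (1 + 10^+3.25 + 10^+2.45)
   = 1 / (1 + 1778.3 + 281.84) = 1/2061.1 = 0.0004852
[CO3²⁻] = α₂ × DIC = 0.0004852 × 3.40 = 0.001650 mmol/L = 1.650 μmol/L
Ksp = 10^(−8.37) = 4.266×10^-9
Ω = [Ca²⁺][CO3²⁻]/Ksp = (0.238×10^-3)(1.650×10^-6) / 4.266×10^-9 = 0.0920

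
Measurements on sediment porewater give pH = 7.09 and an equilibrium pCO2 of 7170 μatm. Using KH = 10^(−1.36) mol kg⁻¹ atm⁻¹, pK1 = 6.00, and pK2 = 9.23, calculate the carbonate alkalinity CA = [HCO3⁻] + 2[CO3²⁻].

[CO2*] = KH · pCO2 = 10^(−1.36) × 7170×10^-6 = 3.130×10^-4 mol/kg
α₀ = 1/(1 + K1/[H⁺] + K1K2/[H⁺]²) = 1/(1 + 10^+1.09 + 10^-1.05) = 0.07467
DIC = [CO2*]/α₀ = 3.130×10^-4 / 0.07467 = 4.191 mmol/kg
CA = (α₁ + 2α₂)·DIC = (0.9187 + 2×0.006655) × 4.191 = 3.91 mmol/kg

CA = 3.91 mmol/kg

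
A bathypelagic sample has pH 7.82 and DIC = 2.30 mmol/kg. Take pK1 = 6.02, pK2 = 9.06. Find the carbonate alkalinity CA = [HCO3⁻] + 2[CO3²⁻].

CA = 2.39 mmol/kg

CA = [HCO3⁻] + 2[CO3²⁻] = (α₁ + 2α₂)·DIC
At pH 7.82: [H⁺]/K1 = 10^-1.80 = 0.015849, K2/[H⁺] = 10^-1.24 = 0.057544
α₁ = 1/(1 + 0.015849 + 0.057544) = 1/1.0734 = 0.9316; α₂ = α₁·K2/[H⁺] = 0.05361
α₁ + 2α₂ = 1.0388
CA = 1.0388 × 2.30 = 2.39 mmol/kg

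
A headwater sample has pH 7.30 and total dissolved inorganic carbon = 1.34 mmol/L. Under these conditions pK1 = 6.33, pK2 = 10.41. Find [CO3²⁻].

[CO3²⁻] = 0.939 μmol/L

α₂ = 1 / (1 + [H⁺]/K2 + [H⁺]²/(K1K2)) = 1 / (1 + 10^+3.11 + 10^+2.14)
   = 1 / (1 + 1288.2 + 138.04) = 1/1427.3 = 0.0007006
[CO3²⁻] = α₂ × DIC = 0.0007006 × 1.34 = 0.000939 mmol/L = 0.939 μmol/L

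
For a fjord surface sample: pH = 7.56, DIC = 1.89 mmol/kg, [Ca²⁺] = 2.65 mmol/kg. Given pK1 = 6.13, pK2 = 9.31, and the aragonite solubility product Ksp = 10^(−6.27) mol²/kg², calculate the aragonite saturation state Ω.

Ω = 0.157

α₂ = 1 / (1 + [H⁺]/K2 + [H⁺]²/(K1K2)) = 1 / (1 + 10^+1.75 + 10^+0.32)
   = 1 / (1 + 56.234 + 2.0893) = 1/59.323 = 0.01686
[CO3²⁻] = α₂ × DIC = 0.01686 × 1.89 = 0.03186 mmol/kg
Ksp = 10^(−6.27) = 5.370×10^-7
Ω = [Ca²⁺][CO3²⁻]/Ksp = (2.65×10^-3)(3.186×10^-5) / 5.370×10^-7 = 0.157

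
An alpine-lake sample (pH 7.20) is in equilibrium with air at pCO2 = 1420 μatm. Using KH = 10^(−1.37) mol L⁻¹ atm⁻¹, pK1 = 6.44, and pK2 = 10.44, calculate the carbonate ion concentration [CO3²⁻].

[CO2*] = KH · pCO2 = 10^(−1.37) × 1420×10^-6 = 6.057×10^-5 mol/L
α₀ = 1/(1 + K1/[H⁺] + K1K2/[H⁺]²) = 1/(1 + 10^+0.76 + 10^-2.48) = 0.1480
DIC = [CO2*]/α₀ = 6.057×10^-5 / 0.1480 = 0.4093 mmol/L
[CO3²⁻] = α₂·DIC; α₂ = 0.0004900, so [CO3²⁻] = 0.0004900 × 0.4093 = 0.000201 mmol/L = 0.201 μmol/L

[CO3²⁻] = 0.201 μmol/L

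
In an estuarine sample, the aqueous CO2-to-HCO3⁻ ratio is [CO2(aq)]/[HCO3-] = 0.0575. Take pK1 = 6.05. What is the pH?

pH = 7.29

From K1 = [H⁺][HCO3-]/[CO2(aq)]:  pH = pK1 − log₁₀([CO2(aq)]/[HCO3-])
log₁₀(0.0575) = -1.240
pH = 6.05 − (-1.240) = 7.29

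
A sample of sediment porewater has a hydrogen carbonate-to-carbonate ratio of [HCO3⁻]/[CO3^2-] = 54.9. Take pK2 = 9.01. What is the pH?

pH = 7.27

From K2 = [H⁺][CO3^2-]/[HCO3⁻]:  pH = pK2 − log₁₀([HCO3⁻]/[CO3^2-])
log₁₀(54.9) = +1.740
pH = 9.01 − (+1.740) = 7.27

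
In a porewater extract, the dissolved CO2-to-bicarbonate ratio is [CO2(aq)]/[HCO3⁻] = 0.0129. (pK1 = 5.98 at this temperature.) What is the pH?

pH = 7.87

From K1 = [H⁺][HCO3⁻]/[CO2(aq)]:  pH = pK1 − log₁₀([CO2(aq)]/[HCO3⁻])
log₁₀(0.0129) = -1.889
pH = 5.98 − (-1.889) = 7.87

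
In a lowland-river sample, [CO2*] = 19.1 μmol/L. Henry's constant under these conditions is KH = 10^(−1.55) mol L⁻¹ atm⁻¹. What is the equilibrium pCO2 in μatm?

KH = 10^(−1.55) = 2.818×10^-2 mol L⁻¹ atm⁻¹
pCO2 = [CO2*]/KH = 19.1×10^-6 / 2.818×10^-2 = 6.78×10^-4 atm = 678 μatm

pCO2 = 678 μatm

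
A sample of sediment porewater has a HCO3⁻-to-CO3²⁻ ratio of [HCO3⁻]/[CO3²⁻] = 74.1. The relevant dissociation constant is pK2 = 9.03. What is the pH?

From K2 = [H⁺][CO3²⁻]/[HCO3⁻]:  pH = pK2 − log₁₀([HCO3⁻]/[CO3²⁻])
log₁₀(74.1) = +1.870
pH = 9.03 − (+1.870) = 7.16

pH = 7.16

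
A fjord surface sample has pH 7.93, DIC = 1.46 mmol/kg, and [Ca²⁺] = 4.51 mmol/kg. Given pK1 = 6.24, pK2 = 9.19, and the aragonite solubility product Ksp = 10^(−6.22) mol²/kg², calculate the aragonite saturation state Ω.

α₂ = 1 / (1 + [H⁺]/K2 + [H⁺]²/(K1K2)) = 1 / (1 + 10^+1.26 + 10^-0.43)
   = 1 / (1 + 18.197 + 0.37154) = 1/19.569 = 0.05110
[CO3²⁻] = α₂ × DIC = 0.05110 × 1.46 = 0.07461 mmol/kg
Ksp = 10^(−6.22) = 6.026×10^-7
Ω = [Ca²⁺][CO3²⁻]/Ksp = (4.51×10^-3)(7.461×10^-5) / 6.026×10^-7 = 0.558

Ω = 0.558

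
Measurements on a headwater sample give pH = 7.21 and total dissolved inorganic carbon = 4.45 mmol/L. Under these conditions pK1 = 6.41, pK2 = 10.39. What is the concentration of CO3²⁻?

α₂ = 1 / (1 + [H⁺]/K2 + [H⁺]²/(K1K2)) = 1 / (1 + 10^+3.18 + 10^+2.38)
   = 1 / (1 + 1513.6 + 239.88) = 1/1754.4 = 0.0005700
[CO3²⁻] = α₂ × DIC = 0.0005700 × 4.45 = 0.00254 mmol/L = 2.54 μmol/L

[CO3²⁻] = 2.54 μmol/L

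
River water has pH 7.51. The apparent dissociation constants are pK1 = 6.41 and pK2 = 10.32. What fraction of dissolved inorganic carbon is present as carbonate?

α₂ = 0.00143

α₂ = 1 / (1 + [H⁺]/K2 + [H⁺]²/(K1K2)) = 1 / (1 + 10^+2.81 + 10^+1.71)
   = 1 / (1 + 645.65 + 51.286) = 1/697.94 = 0.001433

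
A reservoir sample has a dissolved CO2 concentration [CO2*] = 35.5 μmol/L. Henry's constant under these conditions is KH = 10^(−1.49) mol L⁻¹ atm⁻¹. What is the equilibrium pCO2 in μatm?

pCO2 = 1100 μatm

KH = 10^(−1.49) = 3.236×10^-2 mol L⁻¹ atm⁻¹
pCO2 = [CO2*]/KH = 35.5×10^-6 / 3.236×10^-2 = 1.10×10^-3 atm = 1100 μatm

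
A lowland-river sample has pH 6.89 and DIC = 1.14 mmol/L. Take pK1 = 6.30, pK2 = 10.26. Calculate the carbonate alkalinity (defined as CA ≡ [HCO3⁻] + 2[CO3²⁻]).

CA = [HCO3⁻] + 2[CO3²⁻] = (α₁ + 2α₂)·DIC
At pH 6.89: [H⁺]/K1 = 10^-0.59 = 0.25704, K2/[H⁺] = 10^-3.37 = 0.00042658
α₁ = 1/(1 + 0.25704 + 0.00042658) = 1/1.2575 = 0.7953; α₂ = α₁·K2/[H⁺] = 0.0003392
α₁ + 2α₂ = 0.7959
CA = 0.7959 × 1.14 = 0.907 mmol/L

CA = 0.907 mmol/L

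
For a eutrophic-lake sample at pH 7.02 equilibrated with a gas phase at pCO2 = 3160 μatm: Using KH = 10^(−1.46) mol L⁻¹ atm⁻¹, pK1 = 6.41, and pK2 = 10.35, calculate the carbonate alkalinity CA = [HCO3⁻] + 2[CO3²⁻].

CA = 0.447 mmol/L

[CO2*] = KH · pCO2 = 10^(−1.46) × 3160×10^-6 = 1.096×10^-4 mol/L
α₀ = 1/(1 + K1/[H⁺] + K1K2/[H⁺]²) = 1/(1 + 10^+0.61 + 10^-2.72) = 0.1970
DIC = [CO2*]/α₀ = 1.096×10^-4 / 0.1970 = 0.5561 mmol/L
CA = (α₁ + 2α₂)·DIC = (0.8026 + 2×0.0003754) × 0.5561 = 0.447 mmol/L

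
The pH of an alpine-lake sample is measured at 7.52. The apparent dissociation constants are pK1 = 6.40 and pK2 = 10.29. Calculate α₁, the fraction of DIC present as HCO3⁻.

α₁ = 1 / (1 + [H⁺]/K1 + K2/[H⁺]) = 1 / (1 + 10^-1.12 + 10^-2.77)
   = 1 / (1 + 0.075858 + 0.0016982) = 1/1.0776 = 0.9280

α₁ = 0.928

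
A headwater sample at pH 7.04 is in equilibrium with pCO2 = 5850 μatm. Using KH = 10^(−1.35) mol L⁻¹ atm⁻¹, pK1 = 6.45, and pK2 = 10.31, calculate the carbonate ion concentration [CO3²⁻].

[CO2*] = KH · pCO2 = 10^(−1.35) × 5850×10^-6 = 2.613×10^-4 mol/L
α₀ = 1/(1 + K1/[H⁺] + K1K2/[H⁺]²) = 1/(1 + 10^+0.59 + 10^-2.68) = 0.2044
DIC = [CO2*]/α₀ = 2.613×10^-4 / 0.2044 = 1.278 mmol/L
[CO3²⁻] = α₂·DIC; α₂ = 0.0004270, so [CO3²⁻] = 0.0004270 × 1.278 = 0.000546 mmol/L = 0.546 μmol/L

[CO3²⁻] = 0.546 μmol/L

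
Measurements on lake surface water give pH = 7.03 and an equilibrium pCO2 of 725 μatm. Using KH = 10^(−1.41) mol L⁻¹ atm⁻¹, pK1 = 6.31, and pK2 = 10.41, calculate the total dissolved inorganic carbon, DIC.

[CO2*] = KH · pCO2 = 10^(−1.41) × 725×10^-6 = 2.821×10^-5 mol/L
α₀ = 1/(1 + K1/[H⁺] + K1K2/[H⁺]²) = 1/(1 + 10^+0.72 + 10^-2.66) = 0.1600
DIC = [CO2*]/α₀ = 2.821×10^-5 / 0.1600 = 0.176 mmol/L

DIC = 0.176 mmol/L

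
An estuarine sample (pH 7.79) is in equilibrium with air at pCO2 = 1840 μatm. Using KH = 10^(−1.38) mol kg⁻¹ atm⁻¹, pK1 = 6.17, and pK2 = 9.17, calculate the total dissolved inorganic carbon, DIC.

[CO2*] = KH · pCO2 = 10^(−1.38) × 1840×10^-6 = 7.670×10^-5 mol/kg
α₀ = 1/(1 + K1/[H⁺] + K1K2/[H⁺]²) = 1/(1 + 10^+1.62 + 10^+0.24) = 0.02251
DIC = [CO2*]/α₀ = 7.670×10^-5 / 0.02251 = 3.41 mmol/kg

DIC = 3.41 mmol/kg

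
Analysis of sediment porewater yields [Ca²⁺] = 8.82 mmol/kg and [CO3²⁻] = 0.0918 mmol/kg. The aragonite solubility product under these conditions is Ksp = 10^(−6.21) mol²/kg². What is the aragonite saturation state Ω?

Ksp = 10^(−6.21) = 6.166×10^-7
Ω = [Ca²⁺][CO3²⁻]/Ksp = (8.82×10^-3)(0.0918×10^-3) / 6.166×10^-7 = 1.31

Ω = 1.31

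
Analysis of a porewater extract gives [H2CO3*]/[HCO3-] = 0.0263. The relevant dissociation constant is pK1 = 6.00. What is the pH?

From K1 = [H⁺][HCO3-]/[H2CO3*]:  pH = pK1 − log₁₀([H2CO3*]/[HCO3-])
log₁₀(0.0263) = -1.580
pH = 6.00 − (-1.580) = 7.58

pH = 7.58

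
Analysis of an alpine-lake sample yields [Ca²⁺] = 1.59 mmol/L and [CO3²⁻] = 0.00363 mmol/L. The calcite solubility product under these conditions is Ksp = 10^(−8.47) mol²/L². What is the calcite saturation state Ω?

Ksp = 10^(−8.47) = 3.388×10^-9
Ω = [Ca²⁺][CO3²⁻]/Ksp = (1.59×10^-3)(0.00363×10^-3) / 3.388×10^-9 = 1.70

Ω = 1.70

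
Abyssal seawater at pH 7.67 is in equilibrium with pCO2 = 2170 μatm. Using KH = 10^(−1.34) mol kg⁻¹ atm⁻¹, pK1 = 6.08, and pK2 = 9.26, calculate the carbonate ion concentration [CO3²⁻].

[CO2*] = KH · pCO2 = 10^(−1.34) × 2170×10^-6 = 9.919×10^-5 mol/kg
α₀ = 1/(1 + K1/[H⁺] + K1K2/[H⁺]²) = 1/(1 + 10^+1.59 + 10^+0.00) = 0.02445
DIC = [CO2*]/α₀ = 9.919×10^-5 / 0.02445 = 4.057 mmol/kg
[CO3²⁻] = α₂·DIC; α₂ = 0.02445, so [CO3²⁻] = 0.02445 × 4.057 = 0.0992 mmol/kg

[CO3²⁻] = 0.0992 mmol/kg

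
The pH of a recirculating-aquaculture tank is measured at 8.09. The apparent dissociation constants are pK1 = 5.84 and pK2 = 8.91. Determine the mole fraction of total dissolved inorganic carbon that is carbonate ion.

α₂ = 0.131

α₂ = 1 / (1 + [H⁺]/K2 + [H⁺]²/(K1K2)) = 1 / (1 + 10^+0.82 + 10^-1.43)
   = 1 / (1 + 6.6069 + 0.037154) = 1/7.6441 = 0.1308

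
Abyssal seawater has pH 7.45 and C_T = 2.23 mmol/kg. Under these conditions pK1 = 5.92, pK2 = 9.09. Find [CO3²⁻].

[CO3²⁻] = 0.0485 mmol/kg

α₂ = 1 / (1 + [H⁺]/K2 + [H⁺]²/(K1K2)) = 1 / (1 + 10^+1.64 + 10^+0.11)
   = 1 / (1 + 43.652 + 1.2882) = 1/45.940 = 0.02177
[CO3²⁻] = α₂ × DIC = 0.02177 × 2.23 = 0.0485 mmol/kg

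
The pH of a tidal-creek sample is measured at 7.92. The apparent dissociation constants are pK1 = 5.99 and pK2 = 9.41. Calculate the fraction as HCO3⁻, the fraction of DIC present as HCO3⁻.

α₁ = 0.958

α₁ = 1 / (1 + [H⁺]/K1 + K2/[H⁺]) = 1 / (1 + 10^-1.93 + 10^-1.49)
   = 1 / (1 + 0.011749 + 0.032359) = 1/1.0441 = 0.9578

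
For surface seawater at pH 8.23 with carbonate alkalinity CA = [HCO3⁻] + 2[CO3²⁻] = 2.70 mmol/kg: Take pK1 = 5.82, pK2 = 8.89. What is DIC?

CA = [HCO3⁻] + 2[CO3²⁻] = (α₁ + 2α₂)·DIC
At pH 8.23: [H⁺]/K1 = 10^-2.41 = 0.0038905, K2/[H⁺] = 10^-0.66 = 0.21878
α₁ = 1/(1 + 0.0038905 + 0.21878) = 1/1.2227 = 0.8179; α₂ = α₁·K2/[H⁺] = 0.1789
α₁ + 2α₂ = 1.1758
DIC = CA / (α₁ + 2α₂) = 2.70 / 1.1758 = 2.30 mmol/kg

DIC = 2.30 mmol/kg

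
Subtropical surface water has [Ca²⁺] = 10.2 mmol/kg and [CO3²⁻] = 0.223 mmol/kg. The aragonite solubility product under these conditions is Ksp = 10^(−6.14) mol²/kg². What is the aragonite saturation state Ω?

Ω = 3.14

Ksp = 10^(−6.14) = 7.244×10^-7
Ω = [Ca²⁺][CO3²⁻]/Ksp = (10.2×10^-3)(0.223×10^-3) / 7.244×10^-7 = 3.14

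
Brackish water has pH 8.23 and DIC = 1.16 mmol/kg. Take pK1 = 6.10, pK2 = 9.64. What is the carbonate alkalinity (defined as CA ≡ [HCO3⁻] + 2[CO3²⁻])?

CA = 1.19 mmol/kg

CA = [HCO3⁻] + 2[CO3²⁻] = (α₁ + 2α₂)·DIC
At pH 8.23: [H⁺]/K1 = 10^-2.13 = 0.0074131, K2/[H⁺] = 10^-1.41 = 0.038905
α₁ = 1/(1 + 0.0074131 + 0.038905) = 1/1.0463 = 0.9557; α₂ = α₁·K2/[H⁺] = 0.03718
α₁ + 2α₂ = 1.0301
CA = 1.0301 × 1.16 = 1.19 mmol/kg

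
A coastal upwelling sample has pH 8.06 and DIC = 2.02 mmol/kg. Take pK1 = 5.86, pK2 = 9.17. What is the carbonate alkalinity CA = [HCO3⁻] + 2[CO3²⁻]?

CA = 2.15 mmol/kg

CA = [HCO3⁻] + 2[CO3²⁻] = (α₁ + 2α₂)·DIC
At pH 8.06: [H⁺]/K1 = 10^-2.20 = 0.0063096, K2/[H⁺] = 10^-1.11 = 0.077625
α₁ = 1/(1 + 0.0063096 + 0.077625) = 1/1.0839 = 0.9226; α₂ = α₁·K2/[H⁺] = 0.07161
α₁ + 2α₂ = 1.0658
CA = 1.0658 × 2.02 = 2.15 mmol/kg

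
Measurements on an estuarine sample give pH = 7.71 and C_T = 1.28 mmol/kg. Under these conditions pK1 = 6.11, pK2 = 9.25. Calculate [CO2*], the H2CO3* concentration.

[CO2*] = 0.0305 mmol/kg

α₀ = 1 / (1 + K1/[H⁺] + K1K2/[H⁺]²) = 1 / (1 + 10^+1.60 + 10^+0.06)
   = 1 / (1 + 39.811 + 1.1482) = 1/41.959 = 0.02383
[CO2*] = α₀ × DIC = 0.02383 × 1.28 = 0.0305 mmol/kg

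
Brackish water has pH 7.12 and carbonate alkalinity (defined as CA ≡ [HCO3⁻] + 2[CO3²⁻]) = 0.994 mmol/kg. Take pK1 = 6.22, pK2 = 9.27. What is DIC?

CA = [HCO3⁻] + 2[CO3²⁻] = (α₁ + 2α₂)·DIC
At pH 7.12: [H⁺]/K1 = 10^-0.90 = 0.12589, K2/[H⁺] = 10^-2.15 = 0.0070795
α₁ = 1/(1 + 0.12589 + 0.0070795) = 1/1.1330 = 0.8826; α₂ = α₁·K2/[H⁺] = 0.006249
α₁ + 2α₂ = 0.8951
DIC = CA / (α₁ + 2α₂) = 0.994 / 0.8951 = 1.11 mmol/kg

DIC = 1.11 mmol/kg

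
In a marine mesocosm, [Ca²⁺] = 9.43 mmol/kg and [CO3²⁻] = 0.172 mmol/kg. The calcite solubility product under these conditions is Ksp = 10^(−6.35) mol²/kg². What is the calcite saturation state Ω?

Ksp = 10^(−6.35) = 4.467×10^-7
Ω = [Ca²⁺][CO3²⁻]/Ksp = (9.43×10^-3)(0.172×10^-3) / 4.467×10^-7 = 3.63

Ω = 3.63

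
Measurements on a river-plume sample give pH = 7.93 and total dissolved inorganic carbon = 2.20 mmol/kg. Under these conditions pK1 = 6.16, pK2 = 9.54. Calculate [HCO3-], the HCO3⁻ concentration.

α₁ = 1 / (1 + [H⁺]/K1 + K2/[H⁺]) = 1 / (1 + 10^-1.77 + 10^-1.61)
   = 1 / (1 + 0.016982 + 0.024547) = 1/1.0415 = 0.9601
[HCO3⁻] = α₁ × DIC = 0.9601 × 2.20 = 2.11 mmol/kg

[HCO3⁻] = 2.11 mmol/kg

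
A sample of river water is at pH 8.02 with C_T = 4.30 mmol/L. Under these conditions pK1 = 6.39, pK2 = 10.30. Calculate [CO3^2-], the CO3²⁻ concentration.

α₂ = 1 / (1 + [H⁺]/K2 + [H⁺]²/(K1K2)) = 1 / (1 + 10^+2.28 + 10^+0.65)
   = 1 / (1 + 190.55 + 4.4668) = 1/196.01 = 0.005102
[CO3²⁻] = α₂ × DIC = 0.005102 × 4.30 = 0.0219 mmol/L

[CO3²⁻] = 0.0219 mmol/L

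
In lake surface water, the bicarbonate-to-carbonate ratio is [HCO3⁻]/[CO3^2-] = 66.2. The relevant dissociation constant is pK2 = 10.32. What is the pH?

pH = 8.50

From K2 = [H⁺][CO3^2-]/[HCO3⁻]:  pH = pK2 − log₁₀([HCO3⁻]/[CO3^2-])
log₁₀(66.2) = +1.821
pH = 10.32 − (+1.821) = 8.50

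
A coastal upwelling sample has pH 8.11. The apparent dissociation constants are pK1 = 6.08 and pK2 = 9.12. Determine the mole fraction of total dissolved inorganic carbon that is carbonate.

α₂ = 1 / (1 + [H⁺]/K2 + [H⁺]²/(K1K2)) = 1 / (1 + 10^+1.01 + 10^-1.02)
   = 1 / (1 + 10.233 + 0.095499) = 1/11.328 = 0.08827

α₂ = 0.0883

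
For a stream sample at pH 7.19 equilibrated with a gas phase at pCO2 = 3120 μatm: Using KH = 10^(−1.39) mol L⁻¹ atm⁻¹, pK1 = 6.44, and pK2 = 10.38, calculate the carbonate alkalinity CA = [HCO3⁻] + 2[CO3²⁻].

[CO2*] = KH · pCO2 = 10^(−1.39) × 3120×10^-6 = 1.271×10^-4 mol/L
α₀ = 1/(1 + K1/[H⁺] + K1K2/[H⁺]²) = 1/(1 + 10^+0.75 + 10^-2.44) = 0.1509
DIC = [CO2*]/α₀ = 1.271×10^-4 / 0.1509 = 0.8423 mmol/L
CA = (α₁ + 2α₂)·DIC = (0.8486 + 2×0.0005479) × 0.8423 = 0.716 mmol/L

CA = 0.716 mmol/L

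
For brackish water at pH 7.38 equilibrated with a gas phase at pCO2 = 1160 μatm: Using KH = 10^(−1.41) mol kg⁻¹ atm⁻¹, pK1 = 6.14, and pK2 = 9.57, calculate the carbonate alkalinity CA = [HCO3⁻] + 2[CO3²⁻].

[CO2*] = KH · pCO2 = 10^(−1.41) × 1160×10^-6 = 4.513×10^-5 mol/kg
α₀ = 1/(1 + K1/[H⁺] + K1K2/[H⁺]²) = 1/(1 + 10^+1.24 + 10^-0.95) = 0.05408
DIC = [CO2*]/α₀ = 4.513×10^-5 / 0.05408 = 0.8344 mmol/kg
CA = (α₁ + 2α₂)·DIC = (0.9398 + 2×0.006068) × 0.8344 = 0.794 mmol/kg

CA = 0.794 mmol/kg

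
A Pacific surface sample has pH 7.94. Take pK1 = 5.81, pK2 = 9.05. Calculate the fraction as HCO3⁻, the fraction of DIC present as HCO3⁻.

α₁ = 0.922

α₁ = 1 / (1 + [H⁺]/K1 + K2/[H⁺]) = 1 / (1 + 10^-2.13 + 10^-1.11)
   = 1 / (1 + 0.0074131 + 0.077625) = 1/1.0850 = 0.9216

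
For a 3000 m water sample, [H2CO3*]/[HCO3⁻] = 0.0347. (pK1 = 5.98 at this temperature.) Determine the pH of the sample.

From K1 = [H⁺][HCO3⁻]/[H2CO3*]:  pH = pK1 − log₁₀([H2CO3*]/[HCO3⁻])
log₁₀(0.0347) = -1.460
pH = 5.98 − (-1.460) = 7.44

pH = 7.44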